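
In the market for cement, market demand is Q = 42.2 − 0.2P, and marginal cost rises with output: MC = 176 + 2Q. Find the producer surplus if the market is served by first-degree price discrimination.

Inverting demand: P = 211 − 5Q.
With perfect price discrimination, output is the efficient level Q = 5 (where demand meets MC), but every buyer pays their willingness to pay: CS = 0 and PS = total surplus.
PS = ½·(211 − 176)·5 = 87.5.

PS = 87.5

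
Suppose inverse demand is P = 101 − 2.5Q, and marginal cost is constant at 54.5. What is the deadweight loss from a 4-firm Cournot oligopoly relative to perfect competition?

Competitive firms price at marginal cost: P = 54.5, giving Q = 18.6.
With 4 symmetric Cournot firms, each firm's FOC gives 101 − 12.5q = 54.5, so q = 3.72, Q = 4·3.72 = 14.88, and P = 63.8.
DWL is the triangle between Q = 14.88 and Q = 18.6: ½·(18.6 − 14.88)·(63.8 − 54.5) = 17.298.

DWL = 17.298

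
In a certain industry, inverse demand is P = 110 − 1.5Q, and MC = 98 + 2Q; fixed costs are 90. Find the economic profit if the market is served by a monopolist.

The monopolist equates marginal revenue to marginal cost: 110 − 3Q = 98 + 2Q, so Q = 2.4. From demand, P = 106.4.
Profit = 106.4·2.4 − (98·2.4 + ½·2·2.4²) − 90 = −75.6.

Profit = −75.6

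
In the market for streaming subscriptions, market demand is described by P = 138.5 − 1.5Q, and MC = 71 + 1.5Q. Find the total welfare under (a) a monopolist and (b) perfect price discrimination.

Monopoly: TS = 675; Perfect PD: TS = 759.375

A monopolist chooses Q where MR = MC. MR = 138.5 − 3Q; setting this equal to 71 + 1.5Q gives Q = 15 and P = 116.
CS = ½·(138.5 − 116)·15 = 168.75; PS = (116·15 − 71·15 − ½·1.5·15²) = 506.25; TS = 675.
A perfectly discriminating monopolist sells every unit with P(Q) ≥ MC(Q), so output equals the competitive quantity Q = 22.5. Each buyer pays their reservation price, so CS = 0 and the firm captures all surplus.
TS = 759.375 (equal to competitive TS).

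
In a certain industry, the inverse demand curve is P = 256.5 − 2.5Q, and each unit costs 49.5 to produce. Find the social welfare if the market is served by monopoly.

TS = 6427.35

Monopoly sets MR = MC: 256.5 − 5Q = 49.5 ⇒ Q = 41.4, P = 256.5 − 2.5·41.4 = 153.
CS = ½·(256.5 − 153)·41.4 = 2142.45; PS = (153 − 49.5)·41.4 = 4284.9; TS = 6427.35.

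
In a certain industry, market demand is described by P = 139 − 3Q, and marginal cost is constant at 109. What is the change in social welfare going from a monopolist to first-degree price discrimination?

The monopolist equates marginal revenue to marginal cost: 139 − 6Q = 109, so Q = 5. From demand, P = 124.
CS = ½·(139 − 124)·5 = 37.5; PS = (124 − 109)·5 = 75; TS = 112.5.
A perfectly discriminating monopolist sells every unit with P(Q) ≥ MC(Q), so output equals the competitive quantity Q = 10. Each buyer pays their reservation price, so CS = 0 and the firm captures all surplus.
TS = 150 (equal to competitive TS).
Change in social welfare: 150 − 112.5 = 37.5.

TS rises by 37.5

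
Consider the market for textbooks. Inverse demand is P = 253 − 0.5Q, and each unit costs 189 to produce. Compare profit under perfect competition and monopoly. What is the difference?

Perfect competition: P = MC = 189, so 253 − 0.5Q = 189 and Q = 128.
Profit = (189 − 189)·128 = 0.
Monopoly sets MR = MC: 253 − Q = 189 ⇒ Q = 64, P = 253 − 0.5·64 = 221.
Profit = (221 − 189)·64 = 2048.
Change in profit: 2048 − 0 = 2048.

Profit rises by 2048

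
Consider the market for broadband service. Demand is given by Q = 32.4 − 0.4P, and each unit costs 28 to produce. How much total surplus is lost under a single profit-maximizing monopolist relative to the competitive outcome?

Inverting demand: P = 81 − 2.5Q.
Competitive firms price at marginal cost: P = 28, giving Q = 21.2.
A monopolist chooses Q where MR = MC. MR = 81 − 5Q; setting this equal to 28 gives Q = 10.6 and P = 54.5.
DWL is the triangle between Q = 10.6 and Q = 21.2: ½·(21.2 − 10.6)·(54.5 − 28) = 140.45.

DWL = 140.45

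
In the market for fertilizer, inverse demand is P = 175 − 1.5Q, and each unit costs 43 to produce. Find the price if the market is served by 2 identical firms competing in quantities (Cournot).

Cournot with 2 identical firms: the symmetric best-response condition is 175 − 4.5q = 43. Each firm produces q = 88/3, total output Q = 176/3, price P = 87.

P = 87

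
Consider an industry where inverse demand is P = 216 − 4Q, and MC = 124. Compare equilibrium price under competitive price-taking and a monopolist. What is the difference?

Equilibrium price rises by 46

Competitive firms price at marginal cost: P = 124, giving Q = 23.
A monopolist chooses Q where MR = MC. MR = 216 − 8Q; setting this equal to 124 gives Q = 11.5 and P = 170.
Change in equilibrium price: 170 − 124 = 46.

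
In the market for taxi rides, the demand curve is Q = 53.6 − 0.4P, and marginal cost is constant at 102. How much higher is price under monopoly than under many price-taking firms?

Inverting demand: P = 134 − 2.5Q.
Perfect competition: P = MC = 102, so 134 − 2.5Q = 102 and Q = 12.8.
Monopoly sets MR = MC: 134 − 5Q = 102 ⇒ Q = 6.4, P = 134 − 2.5·6.4 = 118.
Change in price: 118 − 102 = 16.

Price rises by 16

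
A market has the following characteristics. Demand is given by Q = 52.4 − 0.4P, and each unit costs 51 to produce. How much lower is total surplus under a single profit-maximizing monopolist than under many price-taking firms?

Inverting demand: P = 131 − 2.5Q.
Perfect competition: P = MC = 51, so 131 − 2.5Q = 51 and Q = 32.
CS = ½·(131 − 51)·32 = 1280; PS = (51 − 51)·32 = 0; TS = 1280.
A monopolist chooses Q where MR = MC. MR = 131 − 5Q; setting this equal to 51 gives Q = 16 and P = 91.
CS = ½·(131 − 91)·16 = 320; PS = (91 − 51)·16 = 640; TS = 960.
Change in total surplus: 960 − 1280 = −320.

TS falls by 320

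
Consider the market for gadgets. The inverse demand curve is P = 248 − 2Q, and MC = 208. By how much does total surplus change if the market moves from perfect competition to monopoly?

Perfect competition: P = MC = 208, so 248 − 2Q = 208 and Q = 20.
CS = ½·(248 − 208)·20 = 400; PS = (208 − 208)·20 = 0; TS = 400.
The monopolist equates marginal revenue to marginal cost: 248 − 4Q = 208, so Q = 10. From demand, P = 228.
CS = ½·(248 − 228)·10 = 100; PS = (228 − 208)·10 = 200; TS = 300.
Change in total surplus: 300 − 400 = −100.

Total surplus falls by 100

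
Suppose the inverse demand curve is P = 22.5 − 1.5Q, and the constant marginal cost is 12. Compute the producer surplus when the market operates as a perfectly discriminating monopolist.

PS = 36.75

Under first-degree price discrimination the firm charges each unit its demand price and produces up to where P = MC, i.e. Q = 7. Consumer surplus is zero; producer surplus equals total surplus.
PS = ½·(22.5 − 12)·7 = 36.75.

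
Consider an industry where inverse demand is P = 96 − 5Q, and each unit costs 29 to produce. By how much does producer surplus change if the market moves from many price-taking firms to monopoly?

Producer surplus rises by 224.45

Competitive firms price at marginal cost: P = 29, giving Q = 13.4.
PS = (29 − 29)·13.4 = 0.
The monopolist equates marginal revenue to marginal cost: 96 − 10Q = 29, so Q = 6.7. From demand, P = 62.5.
PS = (62.5 − 29)·6.7 = 224.45.
Change in producer surplus: 224.45 − 0 = 224.45.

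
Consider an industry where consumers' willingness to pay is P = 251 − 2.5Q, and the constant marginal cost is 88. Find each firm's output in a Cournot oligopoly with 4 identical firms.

q_i = 13.04

In a 4-firm Cournot equilibrium, symmetry and the first-order condition give q = (251 − 88)/(12.5) = 13.04. So Q = 52.16 and P = 120.6.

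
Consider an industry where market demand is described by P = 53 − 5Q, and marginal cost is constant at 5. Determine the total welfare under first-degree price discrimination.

TS = 230.4

Under first-degree price discrimination the firm charges each unit its demand price and produces up to where P = MC, i.e. Q = 9.6. Consumer surplus is zero; producer surplus equals total surplus.
TS = 230.4 (equal to competitive TS).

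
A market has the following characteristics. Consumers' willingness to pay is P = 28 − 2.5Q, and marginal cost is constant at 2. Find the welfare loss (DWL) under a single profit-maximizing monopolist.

Under competition P = MC = 2, so Q = (28 − 2)/2.5 = 10.4.
The monopolist equates marginal revenue to marginal cost: 28 − 5Q = 2, so Q = 5.2. From demand, P = 15.
DWL is the triangle between Q = 5.2 and Q = 10.4: ½·(10.4 − 5.2)·(15 − 2) = 33.8.

DWL = 33.8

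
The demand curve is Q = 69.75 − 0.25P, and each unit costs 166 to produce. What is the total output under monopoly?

Q = 14.125

Inverting demand: P = 279 − 4Q.
The monopolist equates marginal revenue to marginal cost: 279 − 8Q = 166, so Q = 14.125. From demand, P = 222.5.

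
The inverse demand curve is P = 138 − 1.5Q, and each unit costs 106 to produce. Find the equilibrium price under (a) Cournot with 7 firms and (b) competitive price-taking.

In a 7-firm Cournot equilibrium, symmetry and the first-order condition give q = (138 − 106)/(12) = 8/3. So Q = 56/3 and P = 110.
Under competition P = MC = 106, so Q = (138 − 106)/1.5 = 64/3.

Cournot: P = 110; Competition: P = 106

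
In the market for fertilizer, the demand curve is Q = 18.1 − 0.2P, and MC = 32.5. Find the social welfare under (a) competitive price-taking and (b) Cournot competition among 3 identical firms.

Competition: TS = 336.4; Cournot: TS = 315.375

Inverting demand: P = 90.5 − 5Q.
Under competition P = MC = 32.5, so Q = (90.5 − 32.5)/5 = 11.6.
CS = ½·(90.5 − 32.5)·11.6 = 336.4; PS = (32.5 − 32.5)·11.6 = 0; TS = 336.4.
Cournot with 3 identical firms: the symmetric best-response condition is 90.5 − 20q = 32.5. Each firm produces q = 2.9, total output Q = 8.7, price P = 47.
CS = ½·(90.5 − 47)·8.7 = 189.225; PS = (47 − 32.5)·8.7 = 126.15; TS = 315.375.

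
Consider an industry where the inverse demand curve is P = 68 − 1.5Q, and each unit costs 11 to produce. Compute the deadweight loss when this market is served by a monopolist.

DWL = 270.75

Competitive firms price at marginal cost: P = 11, giving Q = 38.
The monopolist equates marginal revenue to marginal cost: 68 − 3Q = 11, so Q = 19. From demand, P = 39.5.
DWL is the triangle between Q = 19 and Q = 38: ½·(38 − 19)·(39.5 − 11) = 270.75.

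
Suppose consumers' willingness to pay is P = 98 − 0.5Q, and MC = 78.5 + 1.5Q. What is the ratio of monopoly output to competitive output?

A monopolist chooses Q where MR = MC. MR = 98 − Q; setting this equal to 78.5 + 1.5Q gives Q = 7.8 and P = 94.1.
Competitive equilibrium sets price equal to marginal cost: 98 − 0.5Q = 78.5 + 1.5Q, so Q = 9.75 and P = 93.125.
Ratio Q_m/Q_c = 7.8/9.75 = 0.8.

Q_m/Q_c = 0.8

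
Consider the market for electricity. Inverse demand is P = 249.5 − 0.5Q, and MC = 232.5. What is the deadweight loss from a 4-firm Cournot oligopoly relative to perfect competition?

Under competition P = MC = 232.5, so Q = (249.5 − 232.5)/0.5 = 34.
In a 4-firm Cournot equilibrium, symmetry and the first-order condition give q = (249.5 − 232.5)/(2.5) = 6.8. So Q = 27.2 and P = 235.9.
DWL is the triangle between Q = 27.2 and Q = 34: ½·(34 − 27.2)·(235.9 − 232.5) = 11.56.

DWL = 11.56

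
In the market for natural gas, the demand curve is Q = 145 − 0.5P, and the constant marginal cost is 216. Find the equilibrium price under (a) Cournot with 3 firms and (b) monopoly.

Cournot: P = 234.5; Monopoly: P = 253

Inverting demand: P = 290 − 2Q.
Cournot with 3 identical firms: the symmetric best-response condition is 290 − 8q = 216. Each firm produces q = 9.25, total output Q = 27.75, price P = 234.5.
Monopoly sets MR = MC: 290 − 4Q = 216 ⇒ Q = 18.5, P = 290 − 2·18.5 = 253.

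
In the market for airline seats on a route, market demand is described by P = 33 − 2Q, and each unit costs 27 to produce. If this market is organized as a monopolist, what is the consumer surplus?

CS = 2.25

Monopoly sets MR = MC: 33 − 4Q = 27 ⇒ Q = 1.5, P = 33 − 2·1.5 = 30.
CS = ½·(33 − 30)·1.5 = 2.25.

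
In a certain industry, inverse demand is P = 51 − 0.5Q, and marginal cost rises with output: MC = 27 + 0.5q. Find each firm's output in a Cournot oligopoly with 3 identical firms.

With 3 symmetric Cournot firms, each firm's FOC gives 51 − 2q = 27 + 0.5q, so q = 9.6, Q = 3·9.6 = 28.8, and P = 36.6.

q_i = 9.6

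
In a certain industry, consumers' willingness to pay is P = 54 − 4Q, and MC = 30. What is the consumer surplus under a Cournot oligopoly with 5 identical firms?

CS = 50

With 5 symmetric Cournot firms, each firm's FOC gives 54 − 24q = 30, so q = 1, Q = 5·1 = 5, and P = 34.
CS = ½·(54 − 34)·5 = 50.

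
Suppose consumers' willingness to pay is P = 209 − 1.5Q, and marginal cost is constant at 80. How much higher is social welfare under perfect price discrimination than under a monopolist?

The monopolist equates marginal revenue to marginal cost: 209 − 3Q = 80, so Q = 43. From demand, P = 144.5.
CS = ½·(209 − 144.5)·43 = 1386.75; PS = (144.5 − 80)·43 = 2773.5; TS = 4160.25.
A perfectly discriminating monopolist sells every unit with P(Q) ≥ MC(Q), so output equals the competitive quantity Q = 86. Each buyer pays their reservation price, so CS = 0 and the firm captures all surplus.
TS = 5547 (equal to competitive TS).
Change in social welfare: 5547 − 4160.25 = 1386.75.

Social welfare rises by 1386.75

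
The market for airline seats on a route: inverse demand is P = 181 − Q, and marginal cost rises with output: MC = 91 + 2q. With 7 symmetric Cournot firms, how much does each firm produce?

q_i = 9

With 7 symmetric Cournot firms, each firm's FOC gives 181 − 8q = 91 + 2q, so q = 9, Q = 7·9 = 63, and P = 118.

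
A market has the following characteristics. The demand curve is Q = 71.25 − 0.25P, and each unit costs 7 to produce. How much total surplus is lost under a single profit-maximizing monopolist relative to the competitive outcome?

DWL = 2415.125

Inverting demand: P = 285 − 4Q.
Competitive firms price at marginal cost: P = 7, giving Q = 69.5.
The monopolist equates marginal revenue to marginal cost: 285 − 8Q = 7, so Q = 34.75. From demand, P = 146.
DWL is the triangle between Q = 34.75 and Q = 69.5: ½·(69.5 − 34.75)·(146 − 7) = 2415.125.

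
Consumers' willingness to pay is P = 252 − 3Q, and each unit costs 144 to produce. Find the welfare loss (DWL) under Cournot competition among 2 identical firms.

DWL = 216

Under competition P = MC = 144, so Q = (252 − 144)/3 = 36.
Cournot with 2 identical firms: the symmetric best-response condition is 252 − 9q = 144. Each firm produces q = 12, total output Q = 24, price P = 180.
DWL is the triangle between Q = 24 and Q = 36: ½·(36 − 24)·(180 − 144) = 216.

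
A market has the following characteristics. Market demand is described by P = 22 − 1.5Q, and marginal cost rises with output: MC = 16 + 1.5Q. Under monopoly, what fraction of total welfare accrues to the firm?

Monopoly sets MR = MC: 22 − 3Q = 16 + 1.5Q ⇒ Q = 4/3, P = 22 − 1.5·4/3 = 20.
CS = ½·(22 − 20)·4/3 = 4/3.
PS = P·Q − VC(Q) = 20·4/3 − (16·4/3 + ½·1.5·(4/3)²) = 4.
Share captured = PS/TS = 4/(16/3) = 0.75.

PS/TS = 0.75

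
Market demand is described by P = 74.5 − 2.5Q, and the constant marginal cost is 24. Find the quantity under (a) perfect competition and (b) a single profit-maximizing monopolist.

Competition: Q = 20.2; Monopoly: Q = 10.1

Perfect competition: P = MC = 24, so 74.5 − 2.5Q = 24 and Q = 20.2.
The monopolist equates marginal revenue to marginal cost: 74.5 − 5Q = 24, so Q = 10.1. From demand, P = 49.25.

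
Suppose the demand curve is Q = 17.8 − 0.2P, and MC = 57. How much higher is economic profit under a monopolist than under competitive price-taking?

Inverting demand: P = 89 − 5Q.
Competitive firms price at marginal cost: P = 57, giving Q = 6.4.
Profit = (57 − 57)·6.4 = 0.
A monopolist chooses Q where MR = MC. MR = 89 − 10Q; setting this equal to 57 gives Q = 3.2 and P = 73.
Profit = (73 − 57)·3.2 = 51.2.
Change in economic profit: 51.2 − 0 = 51.2.

π rises by 51.2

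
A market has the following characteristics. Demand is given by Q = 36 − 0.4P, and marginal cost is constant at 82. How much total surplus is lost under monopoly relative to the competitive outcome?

DWL = 3.2

Inverting demand: P = 90 − 2.5Q.
Competitive firms price at marginal cost: P = 82, giving Q = 3.2.
A monopolist chooses Q where MR = MC. MR = 90 − 5Q; setting this equal to 82 gives Q = 1.6 and P = 86.
DWL is the triangle between Q = 1.6 and Q = 3.2: ½·(3.2 − 1.6)·(86 − 82) = 3.2.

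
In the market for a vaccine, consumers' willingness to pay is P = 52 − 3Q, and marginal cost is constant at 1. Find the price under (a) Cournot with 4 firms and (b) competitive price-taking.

With 4 symmetric Cournot firms, each firm's FOC gives 52 − 15q = 1, so q = 3.4, Q = 4·3.4 = 13.6, and P = 11.2.
Under competition P = MC = 1, so Q = (52 − 1)/3 = 17.

Cournot: P = 11.2; Competition: P = 1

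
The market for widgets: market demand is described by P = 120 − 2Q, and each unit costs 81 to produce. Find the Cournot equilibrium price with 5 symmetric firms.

P = 87.5

In a 5-firm Cournot equilibrium, symmetry and the first-order condition give q = (120 − 81)/(12) = 3.25. So Q = 16.25 and P = 87.5.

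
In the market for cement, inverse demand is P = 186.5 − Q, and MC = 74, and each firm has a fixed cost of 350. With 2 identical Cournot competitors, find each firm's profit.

In a 2-firm Cournot equilibrium, symmetry and the first-order condition give q = (186.5 − 74)/(3) = 37.5. So Q = 75 and P = 111.5.
Each firm's profit = (111.5 − 74)·37.5 − 350 = 1056.25.

π_i = 1056.25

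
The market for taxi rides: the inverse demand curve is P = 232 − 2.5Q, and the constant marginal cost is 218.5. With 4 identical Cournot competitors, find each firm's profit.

With 4 symmetric Cournot firms, each firm's FOC gives 232 − 12.5q = 218.5, so q = 1.08, Q = 4·1.08 = 4.32, and P = 221.2.
Each firm's profit = (221.2 − 218.5)·1.08 = 2.916.

π_i = 2.916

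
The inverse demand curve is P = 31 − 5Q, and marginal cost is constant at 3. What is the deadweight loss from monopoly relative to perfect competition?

DWL = 19.6

Perfect competition: P = MC = 3, so 31 − 5Q = 3 and Q = 5.6.
The monopolist equates marginal revenue to marginal cost: 31 − 10Q = 3, so Q = 2.8. From demand, P = 17.
DWL is the triangle between Q = 2.8 and Q = 5.6: ½·(5.6 − 2.8)·(17 − 3) = 19.6.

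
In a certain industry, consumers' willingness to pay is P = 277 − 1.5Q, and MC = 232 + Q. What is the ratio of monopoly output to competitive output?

The monopolist equates marginal revenue to marginal cost: 277 − 3Q = 232 + Q, so Q = 11.25. From demand, P = 260.125.
Under competition P = MC: 277 − 1.5Q = 232 + Q ⇒ Q = 18, P = 250.
Ratio Q_m/Q_c = 11.25/18 = 0.625.

Q_m/Q_c = 0.625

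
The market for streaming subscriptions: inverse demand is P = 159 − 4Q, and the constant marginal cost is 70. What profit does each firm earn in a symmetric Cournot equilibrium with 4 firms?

Cournot with 4 identical firms: the symmetric best-response condition is 159 − 20q = 70. Each firm produces q = 4.45, total output Q = 17.8, price P = 87.8.
Each firm's profit = (87.8 − 70)·4.45 = 79.21.

π_i = 79.21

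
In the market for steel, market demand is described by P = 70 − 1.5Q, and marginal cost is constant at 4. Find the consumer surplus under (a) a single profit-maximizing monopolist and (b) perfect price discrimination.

Monopoly: CS = 363; Perfect PD: CS = 0

The monopolist equates marginal revenue to marginal cost: 70 − 3Q = 4, so Q = 22. From demand, P = 37.
CS = ½·(70 − 37)·22 = 363.
Under first-degree price discrimination the firm charges each unit its demand price and produces up to where P = MC, i.e. Q = 44. Consumer surplus is zero; producer surplus equals total surplus.
CS = 0.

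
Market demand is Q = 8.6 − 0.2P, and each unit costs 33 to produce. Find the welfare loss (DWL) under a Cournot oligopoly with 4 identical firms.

Inverting demand: P = 43 − 5Q.
Under competition P = MC = 33, so Q = (43 − 33)/5 = 2.
In a 4-firm Cournot equilibrium, symmetry and the first-order condition give q = (43 − 33)/(25) = 0.4. So Q = 1.6 and P = 35.
DWL is the triangle between Q = 1.6 and Q = 2: ½·(2 − 1.6)·(35 − 33) = 0.4.

DWL = 0.4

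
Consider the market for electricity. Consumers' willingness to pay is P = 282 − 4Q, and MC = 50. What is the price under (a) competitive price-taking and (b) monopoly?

Perfect competition: P = MC = 50, so 282 − 4Q = 50 and Q = 58.
Monopoly sets MR = MC: 282 − 8Q = 50 ⇒ Q = 29, P = 282 − 4·29 = 166.

Competition: P = 50; Monopoly: P = 166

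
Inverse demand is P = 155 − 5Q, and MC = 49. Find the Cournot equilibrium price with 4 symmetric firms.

In a 4-firm Cournot equilibrium, symmetry and the first-order condition give q = (155 − 49)/(25) = 4.24. So Q = 16.96 and P = 70.2.

P = 70.2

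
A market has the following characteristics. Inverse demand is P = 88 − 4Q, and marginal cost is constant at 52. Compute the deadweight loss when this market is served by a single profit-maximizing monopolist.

Competitive firms price at marginal cost: P = 52, giving Q = 9.
Monopoly sets MR = MC: 88 − 8Q = 52 ⇒ Q = 4.5, P = 88 − 4·4.5 = 70.
DWL is the triangle between Q = 4.5 and Q = 9: ½·(9 − 4.5)·(70 − 52) = 40.5.

DWL = 40.5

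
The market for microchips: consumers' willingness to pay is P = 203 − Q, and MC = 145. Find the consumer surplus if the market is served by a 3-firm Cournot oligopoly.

With 3 symmetric Cournot firms, each firm's FOC gives 203 − 4q = 145, so q = 14.5, Q = 3·14.5 = 43.5, and P = 159.5.
CS = ½·(203 − 159.5)·43.5 = 946.125.

CS = 946.125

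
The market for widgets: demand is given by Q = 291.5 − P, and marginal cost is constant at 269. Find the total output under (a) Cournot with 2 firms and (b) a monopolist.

Inverting demand: P = 291.5 − Q.
Cournot with 2 identical firms: the symmetric best-response condition is 291.5 − 3q = 269. Each firm produces q = 7.5, total output Q = 15, price P = 276.5.
Monopoly sets MR = MC: 291.5 − 2Q = 269 ⇒ Q = 11.25, P = 291.5 − 11.25 = 280.25.

Cournot: Q = 15; Monopoly: Q = 11.25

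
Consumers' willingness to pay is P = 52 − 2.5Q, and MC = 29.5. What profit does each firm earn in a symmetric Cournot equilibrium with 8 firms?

Cournot with 8 identical firms: the symmetric best-response condition is 52 − 22.5q = 29.5. Each firm produces q = 1, total output Q = 8, price P = 32.
Each firm's profit = (32 − 29.5)·1 = 2.5.

π_i = 2.5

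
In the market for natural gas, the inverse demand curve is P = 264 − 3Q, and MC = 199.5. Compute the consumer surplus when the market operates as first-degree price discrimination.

CS = 0

With perfect price discrimination, output is the efficient level Q = 21.5 (where demand meets MC), but every buyer pays their willingness to pay: CS = 0 and PS = total surplus.
CS = 0.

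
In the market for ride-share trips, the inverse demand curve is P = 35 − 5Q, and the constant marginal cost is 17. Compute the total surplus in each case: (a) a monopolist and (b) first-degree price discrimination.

The monopolist equates marginal revenue to marginal cost: 35 − 10Q = 17, so Q = 1.8. From demand, P = 26.
CS = ½·(35 − 26)·1.8 = 8.1; PS = (26 − 17)·1.8 = 16.2; TS = 24.3.
A perfectly discriminating monopolist sells every unit with P(Q) ≥ MC(Q), so output equals the competitive quantity Q = 3.6. Each buyer pays their reservation price, so CS = 0 and the firm captures all surplus.
TS = 32.4 (equal to competitive TS).

Monopoly: TS = 24.3; Perfect PD: TS = 32.4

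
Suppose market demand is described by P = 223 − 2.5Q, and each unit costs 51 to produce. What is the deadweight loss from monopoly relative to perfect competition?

DWL = 1479.2

Under competition P = MC = 51, so Q = (223 − 51)/2.5 = 68.8.
A monopolist chooses Q where MR = MC. MR = 223 − 5Q; setting this equal to 51 gives Q = 34.4 and P = 137.
DWL is the triangle between Q = 34.4 and Q = 68.8: ½·(68.8 − 34.4)·(137 − 51) = 1479.2.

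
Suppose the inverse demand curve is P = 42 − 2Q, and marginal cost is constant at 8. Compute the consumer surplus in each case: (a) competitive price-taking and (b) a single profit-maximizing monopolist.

Perfect competition: P = MC = 8, so 42 − 2Q = 8 and Q = 17.
CS = ½·(42 − 8)·17 = 289.
A monopolist chooses Q where MR = MC. MR = 42 − 4Q; setting this equal to 8 gives Q = 8.5 and P = 25.
CS = ½·(42 − 25)·8.5 = 72.25.

Competition: CS = 289; Monopoly: CS = 72.25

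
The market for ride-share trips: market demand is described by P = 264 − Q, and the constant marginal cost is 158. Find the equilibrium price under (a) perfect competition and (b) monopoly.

Under competition P = MC = 158, so Q = (264 − 158)/1 = 106.
The monopolist equates marginal revenue to marginal cost: 264 − 2Q = 158, so Q = 53. From demand, P = 211.

Competition: P = 158; Monopoly: P = 211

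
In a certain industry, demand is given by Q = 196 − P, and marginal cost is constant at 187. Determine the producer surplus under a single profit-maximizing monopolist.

Inverting demand: P = 196 − Q.
A monopolist chooses Q where MR = MC. MR = 196 − 2Q; setting this equal to 187 gives Q = 4.5 and P = 191.5.
PS = (191.5 − 187)·4.5 = 20.25.

PS = 20.25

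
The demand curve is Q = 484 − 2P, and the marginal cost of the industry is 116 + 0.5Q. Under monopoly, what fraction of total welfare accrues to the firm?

PS/TS = 0.75

Inverting demand: P = 242 − 0.5Q.
The monopolist equates marginal revenue to marginal cost: 242 − Q = 116 + 0.5Q, so Q = 84. From demand, P = 200.
CS = ½·(242 − 200)·84 = 1764.
PS = P·Q − VC(Q) = 200·84 − (116·84 + ½·0.5·84²) = 5292.
Share captured = PS/TS = 5292/7056 = 0.75.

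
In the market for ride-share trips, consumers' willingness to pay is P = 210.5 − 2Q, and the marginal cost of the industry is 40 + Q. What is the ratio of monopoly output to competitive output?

Q_m/Q_c = 0.6

Monopoly sets MR = MC: 210.5 − 4Q = 40 + Q ⇒ Q = 34.1, P = 210.5 − 2·34.1 = 142.3.
Under competition P = MC: 210.5 − 2Q = 40 + Q ⇒ Q = 341/6, P = 581/6.
Ratio Q_m/Q_c = 34.1/(341/6) = 0.6.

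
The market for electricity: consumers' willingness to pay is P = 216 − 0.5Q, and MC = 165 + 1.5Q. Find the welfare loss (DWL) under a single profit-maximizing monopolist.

DWL = 26.01

Under competition P = MC: 216 − 0.5Q = 165 + 1.5Q ⇒ Q = 25.5, P = 203.25.
A monopolist chooses Q where MR = MC. MR = 216 − Q; setting this equal to 165 + 1.5Q gives Q = 20.4 and P = 205.8.
CS = ½·(216 − 203.25)·25.5 = 2601/16; PS = (203.25·25.5 − 165·25.5 − ½·1.5·25.5²) = 7803/16; TS = 650.25.
CS = ½·(216 − 205.8)·20.4 = 104.04; PS = (205.8·20.4 − 165·20.4 − ½·1.5·20.4²) = 520.2; TS = 624.24.
DWL = 650.25 − 624.24 = 26.01.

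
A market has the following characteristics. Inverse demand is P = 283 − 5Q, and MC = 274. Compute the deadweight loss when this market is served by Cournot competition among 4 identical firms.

DWL = 0.324

Perfect competition: P = MC = 274, so 283 − 5Q = 274 and Q = 1.8.
Cournot with 4 identical firms: the symmetric best-response condition is 283 − 25q = 274. Each firm produces q = 0.36, total output Q = 1.44, price P = 275.8.
DWL is the triangle between Q = 1.44 and Q = 1.8: ½·(1.8 − 1.44)·(275.8 − 274) = 0.324.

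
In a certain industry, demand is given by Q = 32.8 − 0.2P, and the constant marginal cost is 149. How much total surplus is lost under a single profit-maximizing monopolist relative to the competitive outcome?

DWL = 5.625

Inverting demand: P = 164 − 5Q.
Perfect competition: P = MC = 149, so 164 − 5Q = 149 and Q = 3.
A monopolist chooses Q where MR = MC. MR = 164 − 10Q; setting this equal to 149 gives Q = 1.5 and P = 156.5.
DWL is the triangle between Q = 1.5 and Q = 3: ½·(3 − 1.5)·(156.5 − 149) = 5.625.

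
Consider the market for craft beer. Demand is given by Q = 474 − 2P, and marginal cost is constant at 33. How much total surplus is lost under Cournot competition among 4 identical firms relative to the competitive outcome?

DWL = 1664.64

Inverting demand: P = 237 − 0.5Q.
Under competition P = MC = 33, so Q = (237 − 33)/0.5 = 408.
Cournot with 4 identical firms: the symmetric best-response condition is 237 − 2.5q = 33. Each firm produces q = 81.6, total output Q = 326.4, price P = 73.8.
DWL is the triangle between Q = 326.4 and Q = 408: ½·(408 − 326.4)·(73.8 − 33) = 1664.64.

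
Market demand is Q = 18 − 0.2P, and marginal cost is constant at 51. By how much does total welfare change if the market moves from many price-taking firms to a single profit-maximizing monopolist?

Inverting demand: P = 90 − 5Q.
Perfect competition: P = MC = 51, so 90 − 5Q = 51 and Q = 7.8.
CS = ½·(90 − 51)·7.8 = 152.1; PS = (51 − 51)·7.8 = 0; TS = 152.1.
The monopolist equates marginal revenue to marginal cost: 90 − 10Q = 51, so Q = 3.9. From demand, P = 70.5.
CS = ½·(90 − 70.5)·3.9 = 38.025; PS = (70.5 − 51)·3.9 = 76.05; TS = 114.075.
Change in total welfare: 114.075 − 152.1 = −38.025.

TS falls by 38.025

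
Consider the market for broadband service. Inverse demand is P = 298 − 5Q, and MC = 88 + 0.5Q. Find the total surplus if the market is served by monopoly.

A monopolist chooses Q where MR = MC. MR = 298 − 10Q; setting this equal to 88 + 0.5Q gives Q = 20 and P = 198.
CS = ½·(298 − 198)·20 = 1000; PS = (198·20 − 88·20 − ½·0.5·20²) = 2100; TS = 3100.

TS = 3100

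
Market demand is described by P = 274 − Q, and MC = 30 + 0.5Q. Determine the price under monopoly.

A monopolist chooses Q where MR = MC. MR = 274 − 2Q; setting this equal to 30 + 0.5Q gives Q = 97.6 and P = 176.4.

P = 176.4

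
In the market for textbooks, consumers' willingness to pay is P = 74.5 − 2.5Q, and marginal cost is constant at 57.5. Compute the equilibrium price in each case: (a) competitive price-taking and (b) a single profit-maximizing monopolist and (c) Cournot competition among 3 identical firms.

Under competition P = MC = 57.5, so Q = (74.5 − 57.5)/2.5 = 6.8.
The monopolist equates marginal revenue to marginal cost: 74.5 − 5Q = 57.5, so Q = 3.4. From demand, P = 66.
Cournot with 3 identical firms: the symmetric best-response condition is 74.5 − 10q = 57.5. Each firm produces q = 1.7, total output Q = 5.1, price P = 61.75.

Competition: P = 57.5; Monopoly: P = 66; Cournot: P = 61.75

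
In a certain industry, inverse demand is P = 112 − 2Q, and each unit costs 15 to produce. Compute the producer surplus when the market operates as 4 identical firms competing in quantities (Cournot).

With 4 symmetric Cournot firms, each firm's FOC gives 112 − 10q = 15, so q = 9.7, Q = 4·9.7 = 38.8, and P = 34.4.
PS = (34.4 − 15)·38.8 = 752.72.

PS = 752.72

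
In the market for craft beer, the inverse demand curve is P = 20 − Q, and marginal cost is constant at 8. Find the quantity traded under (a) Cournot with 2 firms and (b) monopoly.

Cournot with 2 identical firms: the symmetric best-response condition is 20 − 3q = 8. Each firm produces q = 4, total output Q = 8, price P = 12.
Monopoly sets MR = MC: 20 − 2Q = 8 ⇒ Q = 6, P = 20 − 6 = 14.

Cournot: Q = 8; Monopoly: Q = 6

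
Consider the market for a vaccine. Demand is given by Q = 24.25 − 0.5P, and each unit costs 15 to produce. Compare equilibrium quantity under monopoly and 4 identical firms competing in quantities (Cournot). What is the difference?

Inverting demand: P = 48.5 − 2Q.
Monopoly sets MR = MC: 48.5 − 4Q = 15 ⇒ Q = 8.375, P = 48.5 − 2·8.375 = 31.75.
In a 4-firm Cournot equilibrium, symmetry and the first-order condition give q = (48.5 − 15)/(10) = 3.35. So Q = 13.4 and P = 21.7.
Change in equilibrium quantity: 13.4 − 8.375 = 5.025.

Equilibrium quantity rises by 5.025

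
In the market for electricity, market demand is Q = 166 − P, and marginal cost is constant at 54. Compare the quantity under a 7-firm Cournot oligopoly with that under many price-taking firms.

Cournot: Q = 98; Competition: Q = 112

Inverting demand: P = 166 − Q.
Cournot with 7 identical firms: the symmetric best-response condition is 166 − 8q = 54. Each firm produces q = 14, total output Q = 98, price P = 68.
Under competition P = MC = 54, so Q = (166 − 54)/1 = 112.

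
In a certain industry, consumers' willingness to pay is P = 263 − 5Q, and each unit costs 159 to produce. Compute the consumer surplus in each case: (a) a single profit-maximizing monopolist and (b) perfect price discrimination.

Monopoly: CS = 270.4; Perfect PD: CS = 0

The monopolist equates marginal revenue to marginal cost: 263 − 10Q = 159, so Q = 10.4. From demand, P = 211.
CS = ½·(263 − 211)·10.4 = 270.4.
A perfectly discriminating monopolist sells every unit with P(Q) ≥ MC(Q), so output equals the competitive quantity Q = 20.8. Each buyer pays their reservation price, so CS = 0 and the firm captures all surplus.
CS = 0.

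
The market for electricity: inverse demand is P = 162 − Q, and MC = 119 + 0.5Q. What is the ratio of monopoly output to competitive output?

Q_m/Q_c = 0.6

The monopolist equates marginal revenue to marginal cost: 162 − 2Q = 119 + 0.5Q, so Q = 17.2. From demand, P = 144.8.
Under competition P = MC: 162 − Q = 119 + 0.5Q ⇒ Q = 86/3, P = 400/3.
Ratio Q_m/Q_c = 17.2/(86/3) = 0.6.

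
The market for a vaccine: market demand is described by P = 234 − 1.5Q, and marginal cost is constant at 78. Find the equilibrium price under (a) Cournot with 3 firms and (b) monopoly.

Cournot: P = 117; Monopoly: P = 156

In a 3-firm Cournot equilibrium, symmetry and the first-order condition give q = (234 − 78)/(6) = 26. So Q = 78 and P = 117.
A monopolist chooses Q where MR = MC. MR = 234 − 3Q; setting this equal to 78 gives Q = 52 and P = 156.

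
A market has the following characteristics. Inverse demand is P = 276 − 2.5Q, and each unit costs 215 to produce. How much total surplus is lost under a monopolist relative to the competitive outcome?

Under competition P = MC = 215, so Q = (276 − 215)/2.5 = 24.4.
Monopoly sets MR = MC: 276 − 5Q = 215 ⇒ Q = 12.2, P = 276 − 2.5·12.2 = 245.5.
DWL is the triangle between Q = 12.2 and Q = 24.4: ½·(24.4 − 12.2)·(245.5 − 215) = 186.05.

DWL = 186.05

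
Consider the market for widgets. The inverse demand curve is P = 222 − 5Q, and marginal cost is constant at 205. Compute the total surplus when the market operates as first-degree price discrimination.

TS = 28.9

With perfect price discrimination, output is the efficient level Q = 3.4 (where demand meets MC), but every buyer pays their willingness to pay: CS = 0 and PS = total surplus.
TS = 28.9 (equal to competitive TS).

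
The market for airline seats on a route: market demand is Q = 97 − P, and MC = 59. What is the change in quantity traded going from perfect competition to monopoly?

Inverting demand: P = 97 − Q.
Competitive firms price at marginal cost: P = 59, giving Q = 38.
A monopolist chooses Q where MR = MC. MR = 97 − 2Q; setting this equal to 59 gives Q = 19 and P = 78.
Change in quantity traded: 19 − 38 = −19.

Q falls by 19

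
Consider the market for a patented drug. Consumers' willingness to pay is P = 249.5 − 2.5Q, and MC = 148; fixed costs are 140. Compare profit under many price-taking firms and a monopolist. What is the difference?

Profit rises by 1030.225

Competitive firms price at marginal cost: P = 148, giving Q = 40.6.
Profit = (148 − 148)·40.6 − 140 = −140.
Monopoly sets MR = MC: 249.5 − 5Q = 148 ⇒ Q = 20.3, P = 249.5 − 2.5·20.3 = 198.75.
Profit = (198.75 − 148)·20.3 − 140 = 890.225.
Change in profit: 890.225 − −140 = 1030.225.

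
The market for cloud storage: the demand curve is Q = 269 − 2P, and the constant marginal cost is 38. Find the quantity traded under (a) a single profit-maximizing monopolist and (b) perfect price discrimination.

Inverting demand: P = 134.5 − 0.5Q.
The monopolist equates marginal revenue to marginal cost: 134.5 − Q = 38, so Q = 96.5. From demand, P = 86.25.
With perfect price discrimination, output is the efficient level Q = 193 (where demand meets MC), but every buyer pays their willingness to pay: CS = 0 and PS = total surplus.

Monopoly: Q = 96.5; Perfect PD: Q = 193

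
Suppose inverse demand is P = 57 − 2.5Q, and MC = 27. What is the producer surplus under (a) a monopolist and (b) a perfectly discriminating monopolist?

The monopolist equates marginal revenue to marginal cost: 57 − 5Q = 27, so Q = 6. From demand, P = 42.
PS = (42 − 27)·6 = 90.
With perfect price discrimination, output is the efficient level Q = 12 (where demand meets MC), but every buyer pays their willingness to pay: CS = 0 and PS = total surplus.
PS = ½·(57 − 27)·12 = 180.

Monopoly: PS = 90; Perfect PD: PS = 180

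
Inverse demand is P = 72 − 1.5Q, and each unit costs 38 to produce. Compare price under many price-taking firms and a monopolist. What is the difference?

P rises by 17

Under competition P = MC = 38, so Q = (72 − 38)/1.5 = 68/3.
Monopoly sets MR = MC: 72 − 3Q = 38 ⇒ Q = 34/3, P = 72 − 1.5·34/3 = 55.
Change in price: 55 − 38 = 17.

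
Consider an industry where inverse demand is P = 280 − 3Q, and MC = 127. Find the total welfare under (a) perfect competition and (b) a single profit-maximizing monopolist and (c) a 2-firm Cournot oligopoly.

Competition: TS = 3901.5; Monopoly: TS = 2926.125; Cournot: TS = 3468

Competitive firms price at marginal cost: P = 127, giving Q = 51.
CS = ½·(280 − 127)·51 = 3901.5; PS = (127 − 127)·51 = 0; TS = 3901.5.
The monopolist equates marginal revenue to marginal cost: 280 − 6Q = 127, so Q = 25.5. From demand, P = 203.5.
CS = ½·(280 − 203.5)·25.5 = 975.375; PS = (203.5 − 127)·25.5 = 1950.75; TS = 2926.125.
In a 2-firm Cournot equilibrium, symmetry and the first-order condition give q = (280 − 127)/(9) = 17. So Q = 34 and P = 178.
CS = ½·(280 − 178)·34 = 1734; PS = (178 − 127)·34 = 1734; TS = 3468.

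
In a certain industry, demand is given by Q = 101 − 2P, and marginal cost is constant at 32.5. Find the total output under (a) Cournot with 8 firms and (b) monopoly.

Cournot: Q = 32; Monopoly: Q = 18

Inverting demand: P = 50.5 − 0.5Q.
With 8 symmetric Cournot firms, each firm's FOC gives 50.5 − 4.5q = 32.5, so q = 4, Q = 8·4 = 32, and P = 34.5.
The monopolist equates marginal revenue to marginal cost: 50.5 − Q = 32.5, so Q = 18. From demand, P = 41.5.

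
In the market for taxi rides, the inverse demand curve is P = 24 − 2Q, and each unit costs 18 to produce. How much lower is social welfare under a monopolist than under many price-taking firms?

Social welfare falls by 2.25

Competitive firms price at marginal cost: P = 18, giving Q = 3.
CS = ½·(24 − 18)·3 = 9; PS = (18 − 18)·3 = 0; TS = 9.
A monopolist chooses Q where MR = MC. MR = 24 − 4Q; setting this equal to 18 gives Q = 1.5 and P = 21.
CS = ½·(24 − 21)·1.5 = 2.25; PS = (21 − 18)·1.5 = 4.5; TS = 6.75.
Change in social welfare: 6.75 − 9 = −2.25.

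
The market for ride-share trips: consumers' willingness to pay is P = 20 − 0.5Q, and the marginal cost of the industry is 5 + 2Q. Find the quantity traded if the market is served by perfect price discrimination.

Q = 6

With perfect price discrimination, output is the efficient level Q = 6 (where demand meets MC), but every buyer pays their willingness to pay: CS = 0 and PS = total surplus.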